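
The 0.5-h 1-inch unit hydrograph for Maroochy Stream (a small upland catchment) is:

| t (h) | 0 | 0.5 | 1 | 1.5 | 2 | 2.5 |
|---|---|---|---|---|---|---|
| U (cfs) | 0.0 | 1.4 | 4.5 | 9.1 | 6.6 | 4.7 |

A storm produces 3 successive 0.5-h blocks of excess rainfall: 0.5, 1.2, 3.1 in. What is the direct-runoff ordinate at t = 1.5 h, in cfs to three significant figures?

By discrete convolution, Q_j = Σ (P_i / 1 in) · U_{j−i}.
At t = 1.5 h (j=3): Q = (0.5/1)·9.1 + (1.2/1)·4.5 + (3.1/1)·1.4 = 14.3 cfs.

Q ≈ 14.3 cfs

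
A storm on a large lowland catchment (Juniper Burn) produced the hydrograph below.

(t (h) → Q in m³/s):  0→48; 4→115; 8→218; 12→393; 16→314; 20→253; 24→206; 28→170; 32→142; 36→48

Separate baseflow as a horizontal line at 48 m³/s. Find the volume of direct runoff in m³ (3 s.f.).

Direct-runoff ordinates (Q − Q_b): 0.0, 67.0, 170.0, 345.0, 266.0, 205.0, 158.0, 122.0, 94.0, 0.0 m³/s.
ΣQ_DR = 1427 m³/s.
With Δt = 4 h = 14400 s, V = ΣQ_DR · Δt = 1427 × 14400 = 2.05 × 10^7 m³.

V ≈ 2.05 × 10^7 m³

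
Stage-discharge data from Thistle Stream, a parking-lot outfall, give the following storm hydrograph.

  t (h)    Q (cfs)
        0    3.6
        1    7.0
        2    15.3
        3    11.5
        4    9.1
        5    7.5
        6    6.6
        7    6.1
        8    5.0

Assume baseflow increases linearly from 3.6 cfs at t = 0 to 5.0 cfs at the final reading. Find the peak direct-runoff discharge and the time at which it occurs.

Subtracting baseflow gives direct-runoff ordinates: 0.00, 3.23, 11.35, 7.38, 4.80, 3.02, 1.95, 1.27, 0.00 cfs.
The maximum is 11.35 cfs, occurring at the reading for t = 2 h.

Q_p = 11.35 cfs at t = 2 h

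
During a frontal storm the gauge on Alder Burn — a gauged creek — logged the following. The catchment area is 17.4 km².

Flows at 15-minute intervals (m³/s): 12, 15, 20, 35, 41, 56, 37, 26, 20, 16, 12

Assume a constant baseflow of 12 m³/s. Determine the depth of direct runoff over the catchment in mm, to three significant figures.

Direct runoff: 0.0, 3.0, 8.0, 23.0, 29.0, 44.0, 25.0, 14.0, 8.0, 4.0, 0.0 m³/s; ΣQ_DR = 158.0 m³/s.
V = ΣQ_DR · Δt = 158.0 × 900 s = 1.422 × 10^5 m³.
Over A = 17.4 km², depth = V / A = 8.17 mm.

d ≈ 8.17 mm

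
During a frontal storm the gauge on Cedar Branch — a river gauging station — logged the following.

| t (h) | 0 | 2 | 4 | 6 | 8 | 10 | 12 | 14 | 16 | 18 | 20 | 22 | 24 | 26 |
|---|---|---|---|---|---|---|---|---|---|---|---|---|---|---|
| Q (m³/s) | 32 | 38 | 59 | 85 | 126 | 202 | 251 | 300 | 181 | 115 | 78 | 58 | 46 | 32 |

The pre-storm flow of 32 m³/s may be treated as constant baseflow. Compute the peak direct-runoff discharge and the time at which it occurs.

Subtracting baseflow gives direct-runoff ordinates: 0.0, 6.0, 27.0, 53.0, 94.0, 170.0, 219.0, 268.0, 149.0, 83.0, 46.0, 26.0, 14.0, 0.0 m³/s.
The maximum is 268.0 m³/s, occurring at the reading for t = 14 h.

Q_p = 268.0 m³/s at t = 14 h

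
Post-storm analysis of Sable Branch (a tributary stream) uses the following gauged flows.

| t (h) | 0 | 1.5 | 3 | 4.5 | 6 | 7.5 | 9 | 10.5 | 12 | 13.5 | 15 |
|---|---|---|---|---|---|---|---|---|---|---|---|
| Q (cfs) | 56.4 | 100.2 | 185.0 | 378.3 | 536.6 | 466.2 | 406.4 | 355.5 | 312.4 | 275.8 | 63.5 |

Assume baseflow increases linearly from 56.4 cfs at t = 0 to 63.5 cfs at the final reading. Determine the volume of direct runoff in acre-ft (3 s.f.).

V ≈ 307 acre-ft

Direct-runoff ordinates (Q − Q_b): 0.00, 43.09, 127.18, 319.77, 477.36, 406.25, 345.74, 294.13, 250.32, 213.01, 0.00 cfs.
ΣQ_DR = 2477 cfs.
With Δt = 1.5 h = 5400 s, V = ΣQ_DR · Δt = 2477 × 5400 = 1.34 × 10^7 ft³ = 307 acre-ft.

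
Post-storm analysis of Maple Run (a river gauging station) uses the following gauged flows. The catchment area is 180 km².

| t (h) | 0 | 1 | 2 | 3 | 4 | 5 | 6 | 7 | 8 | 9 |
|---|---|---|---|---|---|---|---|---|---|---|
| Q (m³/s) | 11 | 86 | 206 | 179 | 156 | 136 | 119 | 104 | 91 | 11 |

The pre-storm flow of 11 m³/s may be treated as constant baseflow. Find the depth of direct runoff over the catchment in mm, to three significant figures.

d ≈ 19.8 mm

Direct runoff: 0.0, 75.0, 195.0, 168.0, 145.0, 125.0, 108.0, 93.0, 80.0, 0.0 m³/s; ΣQ_DR = 989.0 m³/s.
V = ΣQ_DR · Δt = 989.0 × 3600 s = 3.560 × 10^6 m³.
Over A = 180 km², depth = V / A = 19.8 mm.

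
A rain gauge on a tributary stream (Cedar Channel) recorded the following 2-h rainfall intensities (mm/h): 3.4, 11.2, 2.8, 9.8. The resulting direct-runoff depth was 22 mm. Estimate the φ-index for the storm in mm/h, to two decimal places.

φ ≈ 5.00 mm/h

Only the 2 blocks with intensity above φ contribute runoff: 11.2, 9.8 mm/h.
Σ(I−φ)·Δt = d  ⇒  (11.2+9.8 − 2φ)·2 = 22
φ = (21.00 − 22/2) / 2 = 5.00 mm/h.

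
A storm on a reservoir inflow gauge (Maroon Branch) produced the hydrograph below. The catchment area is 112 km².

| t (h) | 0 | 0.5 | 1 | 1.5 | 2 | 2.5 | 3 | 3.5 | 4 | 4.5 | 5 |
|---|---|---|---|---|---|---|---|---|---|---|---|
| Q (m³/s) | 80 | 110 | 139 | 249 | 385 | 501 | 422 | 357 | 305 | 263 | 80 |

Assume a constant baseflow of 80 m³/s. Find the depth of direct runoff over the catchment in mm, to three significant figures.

Direct runoff: 0.0, 30.0, 59.0, 169.0, 305.0, 421.0, 342.0, 277.0, 225.0, 183.0, 0.0 m³/s; ΣQ_DR = 2011 m³/s.
V = ΣQ_DR · Δt = 2011 × 1800 s = 3.620 × 10^6 m³.
Over A = 112 km², depth = V / A = 32.3 mm.

d ≈ 32.3 mm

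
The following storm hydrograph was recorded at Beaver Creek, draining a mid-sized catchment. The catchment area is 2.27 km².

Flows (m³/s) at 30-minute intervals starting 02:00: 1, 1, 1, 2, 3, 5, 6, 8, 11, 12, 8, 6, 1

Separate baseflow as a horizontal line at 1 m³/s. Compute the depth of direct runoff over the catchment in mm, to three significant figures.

Direct runoff: 0.0, 0.0, 0.0, 1.0, 2.0, 4.0, 5.0, 7.0, 10.0, 11.0, 7.0, 5.0, 0.0 m³/s; ΣQ_DR = 52.00 m³/s.
V = ΣQ_DR · Δt = 52.00 × 1800 s = 93600 m³.
Over A = 2.27 km², depth = V / A = 41.2 mm.

d ≈ 41.2 mm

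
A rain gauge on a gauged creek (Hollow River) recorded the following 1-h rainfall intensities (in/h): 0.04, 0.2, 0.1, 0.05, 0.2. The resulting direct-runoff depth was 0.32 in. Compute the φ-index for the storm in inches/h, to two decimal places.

Only the 3 blocks with intensity above φ contribute runoff: 0.2, 0.1, 0.2 in/h.
Σ(I−φ)·Δt = d  ⇒  (0.2+0.1+0.2 − 3φ)·1 = 0.32
φ = (0.5000 − 0.32/1) / 3 = 0.06 in/h.

φ ≈ 0.06 in/h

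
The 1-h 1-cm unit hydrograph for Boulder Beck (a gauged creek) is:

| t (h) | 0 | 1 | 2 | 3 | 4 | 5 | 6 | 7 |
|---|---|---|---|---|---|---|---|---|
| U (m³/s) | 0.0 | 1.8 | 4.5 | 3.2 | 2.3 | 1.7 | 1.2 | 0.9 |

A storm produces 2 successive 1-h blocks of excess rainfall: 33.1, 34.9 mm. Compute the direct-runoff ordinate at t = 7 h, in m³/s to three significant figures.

By discrete convolution, Q_j = Σ (P_i / 10 mm) · U_{j−i}.
At t = 7 h (j=7): Q = (33.1/10)·0.9 + (34.9/10)·1.2 = 7.17 m³/s.

Q ≈ 7.17 m³/s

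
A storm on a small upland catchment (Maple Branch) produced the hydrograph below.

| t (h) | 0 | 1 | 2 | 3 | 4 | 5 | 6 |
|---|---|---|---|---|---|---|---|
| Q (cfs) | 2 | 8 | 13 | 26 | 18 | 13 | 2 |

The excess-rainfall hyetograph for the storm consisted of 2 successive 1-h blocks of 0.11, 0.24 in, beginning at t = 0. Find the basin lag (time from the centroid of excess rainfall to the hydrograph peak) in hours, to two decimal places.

Centroid of excess rainfall: t_c = Σ P_i·t̄_i / ΣP_i = 1.1857 h (block centres at 0.5, 1.5 h).
Hydrograph peak occurs at t = 3 h, so basin lag t_L = 3 − 1.1857 = 1.81 h.

t_L ≈ 1.81 h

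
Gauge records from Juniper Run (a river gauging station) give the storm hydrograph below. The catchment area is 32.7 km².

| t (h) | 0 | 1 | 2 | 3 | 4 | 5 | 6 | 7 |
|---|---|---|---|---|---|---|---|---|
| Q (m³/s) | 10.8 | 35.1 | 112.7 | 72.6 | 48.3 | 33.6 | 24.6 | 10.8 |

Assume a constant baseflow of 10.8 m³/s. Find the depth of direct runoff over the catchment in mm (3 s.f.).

d ≈ 28.9 mm

Direct runoff: 0.0, 24.3, 101.9, 61.8, 37.5, 22.8, 13.8, 0.0 m³/s; ΣQ_DR = 262.1 m³/s.
V = ΣQ_DR · Δt = 262.1 × 3600 s = 9.436 × 10^5 m³.
Over A = 32.7 km², depth = V / A = 28.9 mm.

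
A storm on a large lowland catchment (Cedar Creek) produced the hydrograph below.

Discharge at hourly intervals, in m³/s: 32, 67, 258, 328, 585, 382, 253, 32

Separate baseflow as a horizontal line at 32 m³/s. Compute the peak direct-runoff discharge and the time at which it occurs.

Q_p = 553.0 m³/s at t = 4 h

Subtracting baseflow gives direct-runoff ordinates: 0.0, 35.0, 226.0, 296.0, 553.0, 350.0, 221.0, 0.0 m³/s.
The maximum is 553.0 m³/s, occurring at the reading for t = 4 h.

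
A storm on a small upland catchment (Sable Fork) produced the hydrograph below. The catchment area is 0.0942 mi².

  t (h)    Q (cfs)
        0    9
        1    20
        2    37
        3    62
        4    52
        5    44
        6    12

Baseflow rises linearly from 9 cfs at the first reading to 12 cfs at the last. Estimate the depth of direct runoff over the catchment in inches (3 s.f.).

d ≈ 2.67 in

Direct runoff: 0.00, 10.50, 27.00, 51.50, 41.00, 32.50, 0.00 cfs; ΣQ_DR = 162.5 cfs.
V = ΣQ_DR · Δt = 162.5 × 3600 s = 5.850 × 10^5 ft³.
Over A = 0.0942 mi², depth = V / A = 2.67 in.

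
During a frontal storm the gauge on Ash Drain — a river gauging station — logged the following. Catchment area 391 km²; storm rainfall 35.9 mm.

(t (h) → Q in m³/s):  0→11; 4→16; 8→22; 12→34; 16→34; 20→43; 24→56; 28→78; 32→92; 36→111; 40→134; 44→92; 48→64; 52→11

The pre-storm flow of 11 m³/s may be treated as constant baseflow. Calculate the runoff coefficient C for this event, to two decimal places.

C ≈ 0.66

ΣQ_DR = 644.0 m³/s; V = ΣQ_DR·Δt = 9.274 × 10^6 m³.
Runoff depth d = V / A = 23.72 mm.
C = d / P = 23.72 / 35.9 = 0.66.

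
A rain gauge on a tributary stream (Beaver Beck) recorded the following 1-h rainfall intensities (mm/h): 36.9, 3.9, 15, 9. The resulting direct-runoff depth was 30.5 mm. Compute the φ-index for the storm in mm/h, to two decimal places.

Only the 2 blocks with intensity above φ contribute runoff: 36.9, 15 mm/h.
Σ(I−φ)·Δt = d  ⇒  (36.9+15 − 2φ)·1 = 30.5
φ = (51.90 − 30.5/1) / 2 = 10.70 mm/h.

φ ≈ 10.70 mm/h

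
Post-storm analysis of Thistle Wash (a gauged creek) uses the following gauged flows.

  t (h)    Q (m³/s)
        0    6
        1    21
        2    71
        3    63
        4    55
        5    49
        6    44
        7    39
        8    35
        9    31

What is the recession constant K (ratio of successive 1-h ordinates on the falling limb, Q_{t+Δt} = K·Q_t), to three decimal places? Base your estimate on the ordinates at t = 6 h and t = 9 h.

Using the recession-limb readings at t = 6 h and t = 9 h: Q falls from 44 to 31 m³/s over 3 intervals.
K = (Q₂/Q₁)^(1/3) = (31/44)^(1/3) = 0.890.

K ≈ 0.890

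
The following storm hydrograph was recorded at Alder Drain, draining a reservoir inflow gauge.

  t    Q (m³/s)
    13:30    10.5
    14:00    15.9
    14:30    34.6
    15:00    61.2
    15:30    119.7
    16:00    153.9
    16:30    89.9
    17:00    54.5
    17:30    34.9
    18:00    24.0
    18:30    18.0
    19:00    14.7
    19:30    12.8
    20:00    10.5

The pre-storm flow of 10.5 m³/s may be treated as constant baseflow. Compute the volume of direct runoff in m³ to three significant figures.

Direct-runoff ordinates (Q − Q_b): 0.0, 5.4, 24.1, 50.7, 109.2, 143.4, 79.4, 44.0, 24.4, 13.5, 7.5, 4.2, 2.3, 0.0 m³/s.
ΣQ_DR = 508.1 m³/s.
With Δt = 0.5 h = 1800 s, V = ΣQ_DR · Δt = 508.1 × 1800 = 9.15 × 10^5 m³.

V ≈ 9.15 × 10^5 m³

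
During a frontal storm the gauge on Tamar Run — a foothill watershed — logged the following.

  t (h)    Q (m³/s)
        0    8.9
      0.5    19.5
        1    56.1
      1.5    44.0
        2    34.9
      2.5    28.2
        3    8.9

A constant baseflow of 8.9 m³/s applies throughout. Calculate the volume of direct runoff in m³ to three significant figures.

Direct-runoff ordinates (Q − Q_b): 0.0, 10.6, 47.2, 35.1, 26.0, 19.3, 0.0 m³/s.
ΣQ_DR = 138.2 m³/s.
With Δt = 0.5 h = 1800 s, V = ΣQ_DR · Δt = 138.2 × 1800 = 2.49 × 10^5 m³.

V ≈ 2.49 × 10^5 m³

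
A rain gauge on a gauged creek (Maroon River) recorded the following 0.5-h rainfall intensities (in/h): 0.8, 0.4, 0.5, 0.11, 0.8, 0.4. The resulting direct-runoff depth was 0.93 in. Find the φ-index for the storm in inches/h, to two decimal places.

φ ≈ 0.21 in/h

Only the 5 blocks with intensity above φ contribute runoff: 0.8, 0.4, 0.5, 0.8, 0.4 in/h.
Σ(I−φ)·Δt = d  ⇒  (0.8+0.4+0.5+0.8+0.4 − 5φ)·0.5 = 0.93
φ = (2.900 − 0.93/0.5) / 5 = 0.21 in/h.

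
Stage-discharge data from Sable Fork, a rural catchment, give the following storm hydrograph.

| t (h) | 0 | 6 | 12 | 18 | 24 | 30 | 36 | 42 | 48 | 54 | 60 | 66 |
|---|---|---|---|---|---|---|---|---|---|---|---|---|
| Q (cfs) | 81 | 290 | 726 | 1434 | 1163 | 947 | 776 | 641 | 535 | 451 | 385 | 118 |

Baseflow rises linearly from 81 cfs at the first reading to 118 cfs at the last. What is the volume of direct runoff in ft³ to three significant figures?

Direct-runoff ordinates (Q − Q_b): 0.00, 205.64, 638.27, 1342.91, 1068.55, 849.18, 674.82, 536.45, 427.09, 339.73, 270.36, 0.00 cfs.
ΣQ_DR = 6353 cfs.
With Δt = 6 h = 21600 s, V = ΣQ_DR · Δt = 6353 × 21600 = 1.37 × 10^8 ft³.

V ≈ 1.37 × 10^8 ft³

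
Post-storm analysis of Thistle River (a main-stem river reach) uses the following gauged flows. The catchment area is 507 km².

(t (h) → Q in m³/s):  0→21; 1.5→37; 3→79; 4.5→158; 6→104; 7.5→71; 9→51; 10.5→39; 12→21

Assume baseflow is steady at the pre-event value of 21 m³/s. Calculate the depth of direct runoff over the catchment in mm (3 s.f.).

d ≈ 4.18 mm

Direct runoff: 0.0, 16.0, 58.0, 137.0, 83.0, 50.0, 30.0, 18.0, 0.0 m³/s; ΣQ_DR = 392.0 m³/s.
V = ΣQ_DR · Δt = 392.0 × 5400 s = 2.117 × 10^6 m³.
Over A = 507 km², depth = V / A = 4.18 mm.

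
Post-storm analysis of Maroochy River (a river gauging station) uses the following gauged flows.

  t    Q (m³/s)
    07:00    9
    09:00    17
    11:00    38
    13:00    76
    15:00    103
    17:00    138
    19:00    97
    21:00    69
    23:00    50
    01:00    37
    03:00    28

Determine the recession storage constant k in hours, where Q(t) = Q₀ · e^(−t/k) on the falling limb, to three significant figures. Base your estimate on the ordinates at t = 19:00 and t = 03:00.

k ≈ 6.44 h

On the falling limb, Q drops from 97 to 28 m³/s between t = 19:00 and t = 03:00 (Δt = 8 h).
k = −Δt / ln(Q₂/Q₁) = −8 / ln(28/97) = 6.44 h.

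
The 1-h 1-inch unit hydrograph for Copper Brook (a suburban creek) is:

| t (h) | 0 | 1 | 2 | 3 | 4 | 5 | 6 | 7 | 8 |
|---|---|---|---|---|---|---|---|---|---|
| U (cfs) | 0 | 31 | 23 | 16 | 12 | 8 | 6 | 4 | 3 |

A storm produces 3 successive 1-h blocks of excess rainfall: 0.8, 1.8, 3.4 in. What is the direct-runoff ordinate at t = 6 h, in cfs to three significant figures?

By discrete convolution, Q_j = Σ (P_i / 1 in) · U_{j−i}.
At t = 6 h (j=6): Q = (0.8/1)·6 + (1.8/1)·8 + (3.4/1)·12 = 60.0 cfs.

Q ≈ 60.0 cfs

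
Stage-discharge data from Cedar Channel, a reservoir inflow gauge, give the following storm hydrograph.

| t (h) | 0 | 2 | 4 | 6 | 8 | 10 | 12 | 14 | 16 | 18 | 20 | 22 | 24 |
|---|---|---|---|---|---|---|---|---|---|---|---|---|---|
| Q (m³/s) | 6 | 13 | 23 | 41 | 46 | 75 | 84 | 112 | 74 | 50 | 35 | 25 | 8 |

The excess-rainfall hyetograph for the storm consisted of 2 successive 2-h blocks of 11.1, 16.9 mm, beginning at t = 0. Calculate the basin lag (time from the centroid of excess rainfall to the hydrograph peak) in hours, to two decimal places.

t_L ≈ 11.79 h

Centroid of excess rainfall: t_c = Σ P_i·t̄_i / ΣP_i = 2.2071 h (block centres at 1, 3 h).
Hydrograph peak occurs at t = 14 h, so basin lag t_L = 14 − 2.2071 = 11.79 h.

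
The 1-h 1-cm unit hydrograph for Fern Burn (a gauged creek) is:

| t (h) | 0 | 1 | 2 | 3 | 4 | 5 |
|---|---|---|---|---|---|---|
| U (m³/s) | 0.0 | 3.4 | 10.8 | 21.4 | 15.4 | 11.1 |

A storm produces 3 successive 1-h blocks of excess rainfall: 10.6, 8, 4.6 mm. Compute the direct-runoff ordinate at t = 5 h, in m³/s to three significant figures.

By discrete convolution, Q_j = Σ (P_i / 10 mm) · U_{j−i}.
At t = 5 h (j=5): Q = (10.6/10)·11.1 + (8/10)·15.4 + (4.6/10)·21.4 = 33.9 m³/s.

Q ≈ 33.9 m³/s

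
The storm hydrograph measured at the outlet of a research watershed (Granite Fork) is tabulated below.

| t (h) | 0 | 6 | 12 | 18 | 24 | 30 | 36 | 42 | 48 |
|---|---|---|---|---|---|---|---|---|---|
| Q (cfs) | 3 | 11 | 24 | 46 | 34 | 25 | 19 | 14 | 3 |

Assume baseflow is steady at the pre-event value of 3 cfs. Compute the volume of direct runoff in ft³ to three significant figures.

V ≈ 3.28 × 10^6 ft³

Direct-runoff ordinates (Q − Q_b): 0.0, 8.0, 21.0, 43.0, 31.0, 22.0, 16.0, 11.0, 0.0 cfs.
ΣQ_DR = 152.0 cfs.
With Δt = 6 h = 21600 s, V = ΣQ_DR · Δt = 152.0 × 21600 = 3.28 × 10^6 ft³.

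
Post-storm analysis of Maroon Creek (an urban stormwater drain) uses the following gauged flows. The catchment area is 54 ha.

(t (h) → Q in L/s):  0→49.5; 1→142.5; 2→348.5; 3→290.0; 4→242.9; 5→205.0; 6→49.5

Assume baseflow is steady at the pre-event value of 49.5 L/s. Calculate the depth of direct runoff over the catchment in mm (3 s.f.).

Direct runoff: 0.0, 93.0, 299.0, 240.5, 193.4, 155.5, 0.0 L/s; ΣQ_DR = 981.4 L/s.
V = ΣQ_DR · Δt = 981.4 × 3600 s = 3.533 × 10^6 L.
Over A = 54 ha, depth = V / A = 6.54 mm.

d ≈ 6.54 mm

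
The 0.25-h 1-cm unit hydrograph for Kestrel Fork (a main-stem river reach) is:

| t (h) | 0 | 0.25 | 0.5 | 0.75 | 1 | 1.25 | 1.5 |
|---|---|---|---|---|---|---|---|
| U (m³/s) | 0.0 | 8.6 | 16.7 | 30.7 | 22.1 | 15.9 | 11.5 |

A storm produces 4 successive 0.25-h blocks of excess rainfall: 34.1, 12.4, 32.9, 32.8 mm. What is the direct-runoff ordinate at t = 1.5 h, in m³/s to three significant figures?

Q ≈ 232 m³/s

By discrete convolution, Q_j = Σ (P_i / 10 mm) · U_{j−i}.
At t = 1.5 h (j=6): Q = (34.1/10)·11.5 + (12.4/10)·15.9 + (32.9/10)·22.1 + (32.8/10)·30.7 = 232 m³/s.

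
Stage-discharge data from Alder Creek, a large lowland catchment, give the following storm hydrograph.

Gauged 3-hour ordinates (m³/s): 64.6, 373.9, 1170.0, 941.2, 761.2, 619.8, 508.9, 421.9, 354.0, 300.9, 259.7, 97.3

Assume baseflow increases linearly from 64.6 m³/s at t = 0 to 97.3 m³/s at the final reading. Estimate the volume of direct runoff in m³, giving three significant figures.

Direct-runoff ordinates (Q − Q_b): 0.00, 306.33, 1099.45, 867.68, 684.71, 540.34, 426.46, 336.49, 265.62, 209.55, 165.37, 0.00 m³/s.
ΣQ_DR = 4902 m³/s.
With Δt = 3 h = 10800 s, V = ΣQ_DR · Δt = 4902 × 10800 = 5.29 × 10^7 m³.

V ≈ 5.29 × 10^7 m³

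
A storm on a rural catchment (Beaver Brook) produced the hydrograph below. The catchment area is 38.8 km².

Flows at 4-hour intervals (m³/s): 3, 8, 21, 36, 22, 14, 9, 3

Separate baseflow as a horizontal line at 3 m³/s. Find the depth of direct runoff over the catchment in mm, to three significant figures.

Direct runoff: 0.0, 5.0, 18.0, 33.0, 19.0, 11.0, 6.0, 0.0 m³/s; ΣQ_DR = 92.00 m³/s.
V = ΣQ_DR · Δt = 92.00 × 14400 s = 1.325 × 10^6 m³.
Over A = 38.8 km², depth = V / A = 34.1 mm.

d ≈ 34.1 mm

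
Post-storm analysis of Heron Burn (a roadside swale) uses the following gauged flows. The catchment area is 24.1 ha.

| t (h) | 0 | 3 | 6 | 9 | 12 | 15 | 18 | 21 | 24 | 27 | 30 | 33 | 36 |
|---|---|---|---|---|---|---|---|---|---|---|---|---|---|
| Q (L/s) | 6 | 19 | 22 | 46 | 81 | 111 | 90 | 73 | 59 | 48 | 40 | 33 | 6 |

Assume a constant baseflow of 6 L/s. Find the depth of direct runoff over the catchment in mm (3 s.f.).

Direct runoff: 0.0, 13.0, 16.0, 40.0, 75.0, 105.0, 84.0, 67.0, 53.0, 42.0, 34.0, 27.0, 0.0 L/s; ΣQ_DR = 556.0 L/s.
V = ΣQ_DR · Δt = 556.0 × 10800 s = 6.005 × 10^6 L.
Over A = 24.1 ha, depth = V / A = 24.9 mm.

d ≈ 24.9 mm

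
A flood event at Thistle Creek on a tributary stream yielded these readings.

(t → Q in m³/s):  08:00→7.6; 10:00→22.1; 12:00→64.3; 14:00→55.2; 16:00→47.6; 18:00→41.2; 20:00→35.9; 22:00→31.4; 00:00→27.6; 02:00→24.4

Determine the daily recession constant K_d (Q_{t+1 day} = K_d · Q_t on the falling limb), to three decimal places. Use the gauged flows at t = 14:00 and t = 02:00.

K_d ≈ 0.195

Between t = 14:00 and t = 02:00 the flow falls from 55.2 to 24.4 m³/s over 6×2 h = 12 h.
Per-interval ratio K = (24.4/55.2)^(1/6) = 0.8728; K_d = K^(24/2) = 0.195.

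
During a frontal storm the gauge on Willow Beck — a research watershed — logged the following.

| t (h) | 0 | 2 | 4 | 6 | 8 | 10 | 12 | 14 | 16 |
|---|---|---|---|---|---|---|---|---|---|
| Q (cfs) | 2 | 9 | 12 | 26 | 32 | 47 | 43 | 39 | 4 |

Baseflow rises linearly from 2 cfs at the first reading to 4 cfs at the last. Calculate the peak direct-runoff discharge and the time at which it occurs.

Subtracting baseflow gives direct-runoff ordinates: 0.00, 6.75, 9.50, 23.25, 29.00, 43.75, 39.50, 35.25, 0.00 cfs.
The maximum is 43.75 cfs, occurring at the reading for t = 10 h.

Q_p = 43.75 cfs at t = 10 h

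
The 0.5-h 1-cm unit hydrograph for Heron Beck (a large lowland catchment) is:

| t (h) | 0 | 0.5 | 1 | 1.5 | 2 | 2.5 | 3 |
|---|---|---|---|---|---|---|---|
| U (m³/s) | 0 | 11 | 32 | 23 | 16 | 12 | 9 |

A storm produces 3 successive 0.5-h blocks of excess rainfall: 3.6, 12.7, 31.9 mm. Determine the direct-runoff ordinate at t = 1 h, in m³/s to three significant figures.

Q ≈ 25.5 m³/s

By discrete convolution, Q_j = Σ (P_i / 10 mm) · U_{j−i}.
At t = 1 h (j=2): Q = (3.6/10)·32 + (12.7/10)·11 + (31.9/10)·0 = 25.5 m³/s.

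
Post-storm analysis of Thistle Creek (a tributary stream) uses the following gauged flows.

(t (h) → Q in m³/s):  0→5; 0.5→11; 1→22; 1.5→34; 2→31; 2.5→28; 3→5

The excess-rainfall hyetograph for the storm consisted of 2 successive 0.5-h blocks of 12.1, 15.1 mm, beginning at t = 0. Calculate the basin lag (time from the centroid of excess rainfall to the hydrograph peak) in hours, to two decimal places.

t_L ≈ 0.97 h

Centroid of excess rainfall: t_c = Σ P_i·t̄_i / ΣP_i = 0.5276 h (block centres at 0.25, 0.75 h).
Hydrograph peak occurs at t = 1.5 h, so basin lag t_L = 1.5 − 0.5276 = 0.97 h.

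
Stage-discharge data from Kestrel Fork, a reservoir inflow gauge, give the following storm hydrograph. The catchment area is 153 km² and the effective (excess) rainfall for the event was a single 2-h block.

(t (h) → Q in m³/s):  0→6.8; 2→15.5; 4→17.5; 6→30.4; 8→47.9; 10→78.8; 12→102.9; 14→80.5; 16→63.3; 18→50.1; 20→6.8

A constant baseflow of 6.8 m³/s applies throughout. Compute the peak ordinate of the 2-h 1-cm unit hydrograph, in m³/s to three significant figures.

U_p ≈ 48.0 m³/s

Direct runoff: 0.0, 8.7, 10.7, 23.6, 41.1, 72.0, 96.1, 73.7, 56.5, 43.3, 0.0 m³/s; ΣQ_DR = 425.7 m³/s, peak = 96.1 m³/s.
Runoff depth d = ΣQ_DR·Δt / A = 425.7 × 7200 / (153 km²) = 20.03 mm.
The 1-cm UH is the DRH scaled by (10 mm)/d, so U_p = 96.1 × 10/20.03 = 48.0 m³/s.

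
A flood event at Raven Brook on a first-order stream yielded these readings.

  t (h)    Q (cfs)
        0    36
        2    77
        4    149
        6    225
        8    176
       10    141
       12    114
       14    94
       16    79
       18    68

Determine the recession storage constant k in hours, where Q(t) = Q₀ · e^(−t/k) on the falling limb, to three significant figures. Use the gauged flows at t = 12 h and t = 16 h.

k ≈ 10.9 h

On the falling limb, Q drops from 114 to 79 cfs between t = 12 h and t = 16 h (Δt = 4 h).
k = −Δt / ln(Q₂/Q₁) = −4 / ln(79/114) = 10.9 h.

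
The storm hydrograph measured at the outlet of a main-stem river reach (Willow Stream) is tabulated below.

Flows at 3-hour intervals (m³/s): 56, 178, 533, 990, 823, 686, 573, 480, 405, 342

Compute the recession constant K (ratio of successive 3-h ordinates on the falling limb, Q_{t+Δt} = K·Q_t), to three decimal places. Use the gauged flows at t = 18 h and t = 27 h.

Using the recession-limb readings at t = 18 h and t = 27 h: Q falls from 573 to 342 m³/s over 3 intervals.
K = (Q₂/Q₁)^(1/3) = (342/573)^(1/3) = 0.842.

K ≈ 0.842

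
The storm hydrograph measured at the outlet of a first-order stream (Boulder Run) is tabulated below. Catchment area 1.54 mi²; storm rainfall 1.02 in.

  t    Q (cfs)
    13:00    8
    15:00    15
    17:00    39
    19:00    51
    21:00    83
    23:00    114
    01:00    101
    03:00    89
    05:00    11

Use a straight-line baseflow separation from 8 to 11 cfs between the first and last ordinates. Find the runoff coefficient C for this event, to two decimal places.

ΣQ_DR = 425.5 cfs; V = ΣQ_DR·Δt = 3.064 × 10^6 ft³.
Runoff depth d = V / A = 0.8563 in.
C = d / P = 0.8563 / 1.02 = 0.84.

C ≈ 0.84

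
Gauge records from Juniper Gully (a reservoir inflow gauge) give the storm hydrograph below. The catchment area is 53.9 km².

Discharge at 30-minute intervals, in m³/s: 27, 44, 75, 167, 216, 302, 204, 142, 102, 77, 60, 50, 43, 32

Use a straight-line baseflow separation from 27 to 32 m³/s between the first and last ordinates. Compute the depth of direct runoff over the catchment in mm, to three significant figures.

d ≈ 37.7 mm

Direct runoff: 0.00, 16.62, 47.23, 138.85, 187.46, 273.08, 174.69, 112.31, 71.92, 46.54, 29.15, 18.77, 11.38, 0.00 m³/s; ΣQ_DR = 1128 m³/s.
V = ΣQ_DR · Δt = 1128 × 1800 s = 2.030 × 10^6 m³.
Over A = 53.9 km², depth = V / A = 37.7 mm.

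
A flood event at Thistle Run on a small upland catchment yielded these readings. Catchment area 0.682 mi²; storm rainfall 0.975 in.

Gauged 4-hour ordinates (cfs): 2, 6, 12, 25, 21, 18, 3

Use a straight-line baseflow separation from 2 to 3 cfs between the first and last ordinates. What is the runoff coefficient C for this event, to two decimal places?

ΣQ_DR = 69.50 cfs; V = ΣQ_DR·Δt = 1.001 × 10^6 ft³.
Runoff depth d = V / A = 0.6316 in.
C = d / P = 0.6316 / 0.975 = 0.65.

C ≈ 0.65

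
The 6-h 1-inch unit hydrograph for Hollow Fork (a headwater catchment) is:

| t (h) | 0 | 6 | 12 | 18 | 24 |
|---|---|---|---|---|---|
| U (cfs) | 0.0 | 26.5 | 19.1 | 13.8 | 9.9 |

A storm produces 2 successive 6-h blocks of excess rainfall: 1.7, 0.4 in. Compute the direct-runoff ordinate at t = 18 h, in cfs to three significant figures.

By discrete convolution, Q_j = Σ (P_i / 1 in) · U_{j−i}.
At t = 18 h (j=3): Q = (1.7/1)·13.8 + (0.4/1)·19.1 = 31.1 cfs.

Q ≈ 31.1 cfs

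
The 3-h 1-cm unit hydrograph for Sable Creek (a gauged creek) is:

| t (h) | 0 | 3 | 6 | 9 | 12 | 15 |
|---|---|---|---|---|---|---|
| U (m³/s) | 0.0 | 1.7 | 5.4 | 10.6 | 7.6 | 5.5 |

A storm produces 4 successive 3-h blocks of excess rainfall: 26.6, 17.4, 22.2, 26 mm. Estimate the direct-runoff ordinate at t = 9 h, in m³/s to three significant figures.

By discrete convolution, Q_j = Σ (P_i / 10 mm) · U_{j−i}.
At t = 9 h (j=3): Q = (26.6/10)·10.6 + (17.4/10)·5.4 + (22.2/10)·1.7 + (26/10)·0.0 = 41.4 m³/s.

Q ≈ 41.4 m³/s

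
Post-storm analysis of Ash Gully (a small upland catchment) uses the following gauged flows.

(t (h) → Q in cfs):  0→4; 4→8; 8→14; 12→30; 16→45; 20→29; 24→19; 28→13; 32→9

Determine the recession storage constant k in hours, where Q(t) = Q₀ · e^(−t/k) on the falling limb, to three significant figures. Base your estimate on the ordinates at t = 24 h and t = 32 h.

On the falling limb, Q drops from 19 to 9 cfs between t = 24 h and t = 32 h (Δt = 8 h).
k = −Δt / ln(Q₂/Q₁) = −8 / ln(9/19) = 10.7 h.

k ≈ 10.7 h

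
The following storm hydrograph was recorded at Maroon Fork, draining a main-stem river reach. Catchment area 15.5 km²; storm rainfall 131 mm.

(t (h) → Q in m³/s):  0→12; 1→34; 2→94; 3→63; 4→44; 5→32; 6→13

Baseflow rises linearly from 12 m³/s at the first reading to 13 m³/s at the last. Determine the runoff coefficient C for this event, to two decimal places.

C ≈ 0.36

ΣQ_DR = 204.5 m³/s; V = ΣQ_DR·Δt = 7.362 × 10^5 m³.
Runoff depth d = V / A = 47.50 mm.
C = d / P = 47.50 / 131 = 0.36.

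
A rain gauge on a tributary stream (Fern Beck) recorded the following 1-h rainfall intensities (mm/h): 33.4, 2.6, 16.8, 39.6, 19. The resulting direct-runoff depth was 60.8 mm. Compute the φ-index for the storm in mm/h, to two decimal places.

Only the 4 blocks with intensity above φ contribute runoff: 33.4, 16.8, 39.6, 19 mm/h.
Σ(I−φ)·Δt = d  ⇒  (33.4+16.8+39.6+19 − 4φ)·1 = 60.8
φ = (108.8 − 60.8/1) / 4 = 12.00 mm/h.

φ ≈ 12.00 mm/h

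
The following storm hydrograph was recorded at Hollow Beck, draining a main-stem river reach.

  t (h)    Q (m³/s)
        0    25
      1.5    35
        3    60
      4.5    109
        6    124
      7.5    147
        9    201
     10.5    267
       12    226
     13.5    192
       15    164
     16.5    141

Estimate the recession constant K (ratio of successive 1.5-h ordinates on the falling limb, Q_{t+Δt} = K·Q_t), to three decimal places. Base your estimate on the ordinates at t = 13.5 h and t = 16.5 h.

Using the recession-limb readings at t = 13.5 h and t = 16.5 h: Q falls from 192 to 141 m³/s over 2 intervals.
K = (Q₂/Q₁)^(1/2) = (141/192)^(1/2) = 0.857.

K ≈ 0.857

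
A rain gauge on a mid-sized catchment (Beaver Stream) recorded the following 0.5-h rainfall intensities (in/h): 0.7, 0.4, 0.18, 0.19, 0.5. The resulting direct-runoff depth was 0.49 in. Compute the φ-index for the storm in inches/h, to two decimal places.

φ ≈ 0.21 in/h

Only the 3 blocks with intensity above φ contribute runoff: 0.7, 0.4, 0.5 in/h.
Σ(I−φ)·Δt = d  ⇒  (0.7+0.4+0.5 − 3φ)·0.5 = 0.49
φ = (1.600 − 0.49/0.5) / 3 = 0.21 in/h.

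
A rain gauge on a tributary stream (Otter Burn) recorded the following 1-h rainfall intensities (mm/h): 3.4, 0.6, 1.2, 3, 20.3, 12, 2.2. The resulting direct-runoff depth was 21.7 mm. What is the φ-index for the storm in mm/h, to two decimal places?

Only the 2 blocks with intensity above φ contribute runoff: 20.3, 12 mm/h.
Σ(I−φ)·Δt = d  ⇒  (20.3+12 − 2φ)·1 = 21.7
φ = (32.30 − 21.7/1) / 2 = 5.30 mm/h.

φ ≈ 5.30 mm/h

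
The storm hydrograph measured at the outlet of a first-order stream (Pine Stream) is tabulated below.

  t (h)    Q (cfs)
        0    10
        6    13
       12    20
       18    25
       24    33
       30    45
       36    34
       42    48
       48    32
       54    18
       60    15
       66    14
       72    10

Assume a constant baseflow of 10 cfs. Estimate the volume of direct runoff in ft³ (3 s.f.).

Direct-runoff ordinates (Q − Q_b): 0.0, 3.0, 10.0, 15.0, 23.0, 35.0, 24.0, 38.0, 22.0, 8.0, 5.0, 4.0, 0.0 cfs.
ΣQ_DR = 187.0 cfs.
With Δt = 6 h = 21600 s, V = ΣQ_DR · Δt = 187.0 × 21600 = 4.04 × 10^6 ft³.

V ≈ 4.04 × 10^6 ft³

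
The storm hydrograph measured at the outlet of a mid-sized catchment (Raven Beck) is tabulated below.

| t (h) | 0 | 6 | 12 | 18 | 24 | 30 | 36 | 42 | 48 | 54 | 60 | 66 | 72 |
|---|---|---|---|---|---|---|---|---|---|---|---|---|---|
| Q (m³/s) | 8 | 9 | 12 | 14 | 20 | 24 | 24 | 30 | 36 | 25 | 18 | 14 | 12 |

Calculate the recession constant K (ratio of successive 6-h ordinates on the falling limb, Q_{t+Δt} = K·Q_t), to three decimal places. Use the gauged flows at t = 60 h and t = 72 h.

K ≈ 0.816

Using the recession-limb readings at t = 60 h and t = 72 h: Q falls from 18 to 12 m³/s over 2 intervals.
K = (Q₂/Q₁)^(1/2) = (12/18)^(1/2) = 0.816.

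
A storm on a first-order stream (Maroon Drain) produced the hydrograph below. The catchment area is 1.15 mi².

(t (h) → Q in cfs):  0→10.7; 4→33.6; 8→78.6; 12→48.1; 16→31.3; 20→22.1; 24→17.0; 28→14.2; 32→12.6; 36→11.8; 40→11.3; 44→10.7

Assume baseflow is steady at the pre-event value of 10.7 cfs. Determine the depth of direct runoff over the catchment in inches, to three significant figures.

Direct runoff: 0.0, 22.9, 67.9, 37.4, 20.6, 11.4, 6.3, 3.5, 1.9, 1.1, 0.6, 0.0 cfs; ΣQ_DR = 173.6 cfs.
V = ΣQ_DR · Δt = 173.6 × 14400 s = 2.500 × 10^6 ft³.
Over A = 1.15 mi², depth = V / A = 0.936 in.

d ≈ 0.936 in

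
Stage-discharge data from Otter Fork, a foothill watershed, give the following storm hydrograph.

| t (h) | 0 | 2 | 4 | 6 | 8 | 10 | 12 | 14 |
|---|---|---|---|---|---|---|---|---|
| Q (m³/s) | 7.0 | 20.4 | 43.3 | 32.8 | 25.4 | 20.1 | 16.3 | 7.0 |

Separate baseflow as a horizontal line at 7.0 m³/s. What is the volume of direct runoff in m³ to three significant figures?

Direct-runoff ordinates (Q − Q_b): 0.0, 13.4, 36.3, 25.8, 18.4, 13.1, 9.3, 0.0 m³/s.
ΣQ_DR = 116.3 m³/s.
With Δt = 2 h = 7200 s, V = ΣQ_DR · Δt = 116.3 × 7200 = 8.37 × 10^5 m³.

V ≈ 8.37 × 10^5 m³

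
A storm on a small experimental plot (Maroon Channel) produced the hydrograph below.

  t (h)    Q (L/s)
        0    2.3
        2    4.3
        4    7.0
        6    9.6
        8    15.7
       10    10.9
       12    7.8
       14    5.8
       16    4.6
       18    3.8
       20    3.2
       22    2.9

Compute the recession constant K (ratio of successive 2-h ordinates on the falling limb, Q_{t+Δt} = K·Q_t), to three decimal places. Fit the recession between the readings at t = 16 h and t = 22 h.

K ≈ 0.857

Using the recession-limb readings at t = 16 h and t = 22 h: Q falls from 4.6 to 2.9 L/s over 3 intervals.
K = (Q₂/Q₁)^(1/3) = (2.9/4.6)^(1/3) = 0.857.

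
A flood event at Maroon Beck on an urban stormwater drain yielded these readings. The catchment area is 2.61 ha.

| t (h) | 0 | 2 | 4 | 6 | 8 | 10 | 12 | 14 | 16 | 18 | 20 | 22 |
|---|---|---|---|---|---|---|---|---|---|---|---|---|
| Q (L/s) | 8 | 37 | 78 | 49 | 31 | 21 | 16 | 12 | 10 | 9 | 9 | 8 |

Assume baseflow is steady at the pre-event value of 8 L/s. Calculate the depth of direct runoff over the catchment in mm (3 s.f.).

Direct runoff: 0.0, 29.0, 70.0, 41.0, 23.0, 13.0, 8.0, 4.0, 2.0, 1.0, 1.0, 0.0 L/s; ΣQ_DR = 192.0 L/s.
V = ΣQ_DR · Δt = 192.0 × 7200 s = 1.382 × 10^6 L.
Over A = 2.61 ha, depth = V / A = 53.0 mm.

d ≈ 53.0 mm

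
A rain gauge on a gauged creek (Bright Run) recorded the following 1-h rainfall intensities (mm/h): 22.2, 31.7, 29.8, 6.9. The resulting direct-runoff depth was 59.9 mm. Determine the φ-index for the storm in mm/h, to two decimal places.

Only the 3 blocks with intensity above φ contribute runoff: 22.2, 31.7, 29.8 mm/h.
Σ(I−φ)·Δt = d  ⇒  (22.2+31.7+29.8 − 3φ)·1 = 59.9
φ = (83.70 − 59.9/1) / 3 = 7.93 mm/h.

φ ≈ 7.93 mm/h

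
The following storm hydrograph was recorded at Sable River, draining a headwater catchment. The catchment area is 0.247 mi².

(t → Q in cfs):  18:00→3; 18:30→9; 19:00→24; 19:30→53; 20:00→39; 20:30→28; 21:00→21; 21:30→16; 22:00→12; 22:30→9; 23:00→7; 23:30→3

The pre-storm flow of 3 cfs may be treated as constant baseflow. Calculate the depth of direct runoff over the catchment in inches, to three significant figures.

d ≈ 0.590 in

Direct runoff: 0.0, 6.0, 21.0, 50.0, 36.0, 25.0, 18.0, 13.0, 9.0, 6.0, 4.0, 0.0 cfs; ΣQ_DR = 188.0 cfs.
V = ΣQ_DR · Δt = 188.0 × 1800 s = 3.384 × 10^5 ft³.
Over A = 0.247 mi², depth = V / A = 0.590 in.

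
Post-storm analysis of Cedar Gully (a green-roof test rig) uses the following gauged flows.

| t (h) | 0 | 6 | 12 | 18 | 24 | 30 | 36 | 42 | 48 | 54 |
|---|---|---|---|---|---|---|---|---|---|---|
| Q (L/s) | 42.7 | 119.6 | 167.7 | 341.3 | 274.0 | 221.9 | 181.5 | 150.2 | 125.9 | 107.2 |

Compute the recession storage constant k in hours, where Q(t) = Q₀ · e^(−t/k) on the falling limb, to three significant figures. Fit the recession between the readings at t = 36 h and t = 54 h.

k ≈ 34.2 h

On the falling limb, Q drops from 181.5 to 107.2 L/s between t = 36 h and t = 54 h (Δt = 18 h).
k = −Δt / ln(Q₂/Q₁) = −18 / ln(107.2/181.5) = 34.2 h.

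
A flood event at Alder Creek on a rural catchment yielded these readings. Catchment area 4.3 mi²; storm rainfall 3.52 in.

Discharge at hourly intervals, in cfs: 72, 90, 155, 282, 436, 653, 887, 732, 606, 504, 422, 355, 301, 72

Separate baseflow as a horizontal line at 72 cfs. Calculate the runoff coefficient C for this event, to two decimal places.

C ≈ 0.47

ΣQ_DR = 4559 cfs; V = ΣQ_DR·Δt = 1.641 × 10^7 ft³.
Runoff depth d = V / A = 1.643 in.
C = d / P = 1.643 / 3.52 = 0.47.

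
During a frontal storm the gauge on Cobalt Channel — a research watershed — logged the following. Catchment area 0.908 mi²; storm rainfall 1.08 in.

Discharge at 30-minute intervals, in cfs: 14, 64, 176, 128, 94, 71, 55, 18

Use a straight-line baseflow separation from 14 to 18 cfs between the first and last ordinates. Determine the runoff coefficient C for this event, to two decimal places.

C ≈ 0.39

ΣQ_DR = 492.0 cfs; V = ΣQ_DR·Δt = 8.856 × 10^5 ft³.
Runoff depth d = V / A = 0.4198 in.
C = d / P = 0.4198 / 1.08 = 0.39.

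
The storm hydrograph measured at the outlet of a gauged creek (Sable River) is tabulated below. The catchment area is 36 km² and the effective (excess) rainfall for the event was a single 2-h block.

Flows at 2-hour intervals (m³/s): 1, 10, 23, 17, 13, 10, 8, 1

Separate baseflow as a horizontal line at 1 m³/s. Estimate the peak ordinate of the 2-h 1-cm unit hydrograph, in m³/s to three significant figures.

Direct runoff: 0.0, 9.0, 22.0, 16.0, 12.0, 9.0, 7.0, 0.0 m³/s; ΣQ_DR = 75.00 m³/s, peak = 22.0 m³/s.
Runoff depth d = ΣQ_DR·Δt / A = 75.00 × 7200 / (36 km²) = 15.00 mm.
The 1-cm UH is the DRH scaled by (10 mm)/d, so U_p = 22.0 × 10/15.00 = 14.7 m³/s.

U_p ≈ 14.7 m³/s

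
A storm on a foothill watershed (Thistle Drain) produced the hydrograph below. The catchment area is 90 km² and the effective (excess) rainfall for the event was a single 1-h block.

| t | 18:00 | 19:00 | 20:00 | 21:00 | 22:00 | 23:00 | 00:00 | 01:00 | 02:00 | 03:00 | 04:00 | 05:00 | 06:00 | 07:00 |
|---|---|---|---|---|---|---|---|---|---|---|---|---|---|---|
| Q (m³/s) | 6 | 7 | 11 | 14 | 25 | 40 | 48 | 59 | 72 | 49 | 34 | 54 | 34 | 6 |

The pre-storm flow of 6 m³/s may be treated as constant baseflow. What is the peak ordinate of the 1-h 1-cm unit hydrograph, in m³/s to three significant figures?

Direct runoff: 0.0, 1.0, 5.0, 8.0, 19.0, 34.0, 42.0, 53.0, 66.0, 43.0, 28.0, 48.0, 28.0, 0.0 m³/s; ΣQ_DR = 375.0 m³/s, peak = 66.0 m³/s.
Runoff depth d = ΣQ_DR·Δt / A = 375.0 × 3600 / (90 km²) = 15.00 mm.
The 1-cm UH is the DRH scaled by (10 mm)/d, so U_p = 66.0 × 10/15.00 = 44.0 m³/s.

U_p ≈ 44.0 m³/s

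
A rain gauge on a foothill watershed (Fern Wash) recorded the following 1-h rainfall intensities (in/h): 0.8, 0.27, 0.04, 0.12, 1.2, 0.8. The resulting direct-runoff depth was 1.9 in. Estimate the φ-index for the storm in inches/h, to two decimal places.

Only the 3 blocks with intensity above φ contribute runoff: 0.8, 1.2, 0.8 in/h.
Σ(I−φ)·Δt = d  ⇒  (0.8+1.2+0.8 − 3φ)·1 = 1.9
φ = (2.800 − 1.9/1) / 3 = 0.30 in/h.

φ ≈ 0.30 in/h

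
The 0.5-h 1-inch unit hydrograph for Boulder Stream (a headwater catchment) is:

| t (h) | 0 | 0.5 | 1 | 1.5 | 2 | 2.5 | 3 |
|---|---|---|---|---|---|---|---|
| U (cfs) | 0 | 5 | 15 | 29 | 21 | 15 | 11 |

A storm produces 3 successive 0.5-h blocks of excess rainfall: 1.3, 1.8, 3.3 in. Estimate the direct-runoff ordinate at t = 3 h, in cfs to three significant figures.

Q ≈ 111 cfs

By discrete convolution, Q_j = Σ (P_i / 1 in) · U_{j−i}.
At t = 3 h (j=6): Q = (1.3/1)·11 + (1.8/1)·15 + (3.3/1)·21 = 111 cfs.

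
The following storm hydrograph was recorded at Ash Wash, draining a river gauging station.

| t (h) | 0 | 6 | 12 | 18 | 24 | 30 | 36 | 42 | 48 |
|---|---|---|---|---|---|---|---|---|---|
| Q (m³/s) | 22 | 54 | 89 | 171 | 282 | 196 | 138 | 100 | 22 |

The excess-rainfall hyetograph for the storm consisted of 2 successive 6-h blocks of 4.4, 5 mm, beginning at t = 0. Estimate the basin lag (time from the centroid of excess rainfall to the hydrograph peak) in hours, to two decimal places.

t_L ≈ 17.81 h

Centroid of excess rainfall: t_c = Σ P_i·t̄_i / ΣP_i = 6.1915 h (block centres at 3, 9 h).
Hydrograph peak occurs at t = 24 h, so basin lag t_L = 24 − 6.1915 = 17.81 h.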